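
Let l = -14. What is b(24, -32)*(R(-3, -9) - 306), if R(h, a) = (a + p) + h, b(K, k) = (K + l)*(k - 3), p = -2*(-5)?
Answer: 107800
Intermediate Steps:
p = 10
b(K, k) = (-14 + K)*(-3 + k) (b(K, k) = (K - 14)*(k - 3) = (-14 + K)*(-3 + k))
R(h, a) = 10 + a + h (R(h, a) = (a + 10) + h = (10 + a) + h = 10 + a + h)
b(24, -32)*(R(-3, -9) - 306) = (42 - 14*(-32) - 3*24 + 24*(-32))*((10 - 9 - 3) - 306) = (42 + 448 - 72 - 768)*(-2 - 306) = -350*(-308) = 107800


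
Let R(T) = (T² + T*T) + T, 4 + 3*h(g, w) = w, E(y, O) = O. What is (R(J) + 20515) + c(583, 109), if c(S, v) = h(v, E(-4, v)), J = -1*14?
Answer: 20928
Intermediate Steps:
h(g, w) = -4/3 + w/3
J = -14
R(T) = T + 2*T² (R(T) = (T² + T²) + T = 2*T² + T = T + 2*T²)
c(S, v) = -4/3 + v/3
(R(J) + 20515) + c(583, 109) = (-14*(1 + 2*(-14)) + 20515) + (-4/3 + (⅓)*109) = (-14*(1 - 28) + 20515) + (-4/3 + 109/3) = (-14*(-27) + 20515) + 35 = (378 + 20515) + 35 = 20893 + 35 = 20928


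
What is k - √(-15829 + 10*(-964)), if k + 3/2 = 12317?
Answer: 24631/2 - I*√25469 ≈ 12316.0 - 159.59*I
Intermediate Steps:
k = 24631/2 (k = -3/2 + 12317 = 24631/2 ≈ 12316.)
k - √(-15829 + 10*(-964)) = 24631/2 - √(-15829 + 10*(-964)) = 24631/2 - √(-15829 - 9640) = 24631/2 - √(-25469) = 24631/2 - I*√25469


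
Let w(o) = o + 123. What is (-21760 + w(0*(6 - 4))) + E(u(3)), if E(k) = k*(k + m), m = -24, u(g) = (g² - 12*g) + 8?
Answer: -20820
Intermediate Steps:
u(g) = 8 + g² - 12*g
E(k) = k*(-24 + k) (E(k) = k*(k - 24) = k*(-24 + k))
w(o) = 123 + o
(-21760 + w(0*(6 - 4))) + E(u(3)) = (-21760 + (123 + 0*(6 - 4))) + (8 + 3² - 12*3)*(-24 + (8 + 3² - 12*3)) = (-21760 + (123 + 0*2)) + (8 + 9 - 36)*(-24 + (8 + 9 - 36)) = (-21760 + (123 + 0)) - 19*(-24 - 19) = (-21760 + 123) - 19*(-43) = -21637 + 817 = -20820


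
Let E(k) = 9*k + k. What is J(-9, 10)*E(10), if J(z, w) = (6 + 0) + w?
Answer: 1600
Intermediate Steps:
J(z, w) = 6 + w
E(k) = 10*k
J(-9, 10)*E(10) = (6 + 10)*(10*10) = 16*100 = 1600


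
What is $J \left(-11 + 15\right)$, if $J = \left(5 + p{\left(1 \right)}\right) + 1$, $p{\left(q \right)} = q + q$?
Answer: $32$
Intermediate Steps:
$p{\left(q \right)} = 2 q$
$J = 8$ ($J = \left(5 + 2 \cdot 1\right) + 1 = \left(5 + 2\right) + 1 = 7 + 1 = 8$)
$J \left(-11 + 15\right) = 8 \left(-11 + 15\right) = 8 \cdot 4 = 32$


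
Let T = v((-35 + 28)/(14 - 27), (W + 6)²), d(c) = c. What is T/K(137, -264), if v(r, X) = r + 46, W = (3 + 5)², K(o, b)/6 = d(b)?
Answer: -55/1872 ≈ -0.029380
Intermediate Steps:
K(o, b) = 6*b
W = 64 (W = 8² = 64)
v(r, X) = 46 + r
T = 605/13 (T = 46 + (-35 + 28)/(14 - 27) = 46 - 7/(-13) = 46 - 7*(-1/13) = 46 + 7/13 = 605/13 ≈ 46.538)
T/K(137, -264) = 605/(13*((6*(-264)))) = (605/13)/(-1584) = (605/13)*(-1/1584) = -55/1872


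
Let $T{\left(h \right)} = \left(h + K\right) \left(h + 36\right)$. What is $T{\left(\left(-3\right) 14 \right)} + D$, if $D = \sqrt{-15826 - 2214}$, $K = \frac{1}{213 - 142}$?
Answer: $\frac{17886}{71} + 2 i \sqrt{4510} \approx 251.92 + 134.31 i$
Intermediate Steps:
$K = \frac{1}{71} \approx 0.014085$
$D = 2 i \sqrt{4510}$ ($D = \sqrt{-18040} = 2 i \sqrt{4510} \approx 134.31 i$)
$T{\left(h \right)} = \left(36 + h\right) \left(\frac{1}{71} + h\right)$ ($T{\left(h \right)} = \left(h + \frac{1}{71}\right) \left(h + 36\right) = \left(\frac{1}{71} + h\right) \left(36 + h\right) = \left(36 + h\right) \left(\frac{1}{71} + h\right)$)
$T{\left(\left(-3\right) 14 \right)} + D = \left(\frac{36}{71} + \left(\left(-3\right) 14\right)^{2} + \frac{2557 \left(\left(-3\right) 14\right)}{71}\right) + 2 i \sqrt{4510} = \left(\frac{36}{71} + \left(-42\right)^{2} + \frac{2557}{71} \left(-42\right)\right) + 2 i \sqrt{4510} = \left(\frac{36}{71} + 1764 - \frac{107394}{71}\right) + 2 i \sqrt{4510} = \frac{17886}{71} + 2 i \sqrt{4510}$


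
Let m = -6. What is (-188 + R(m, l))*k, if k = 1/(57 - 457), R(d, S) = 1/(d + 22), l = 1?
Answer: 3007/6400 ≈ 0.46984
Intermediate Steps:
R(d, S) = 1/(22 + d)
k = -1/400 (k = 1/(-400) = -1/400 ≈ -0.0025000)
(-188 + R(m, l))*k = (-188 + 1/(22 - 6))*(-1/400) = (-188 + 1/16)*(-1/400) = -3007/16*(-1/400) = 3007/6400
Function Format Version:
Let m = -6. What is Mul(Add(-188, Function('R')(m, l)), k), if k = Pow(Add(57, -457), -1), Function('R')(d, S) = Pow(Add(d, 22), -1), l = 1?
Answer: Rational(3007, 6400) ≈ 0.46984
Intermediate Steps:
Function('R')(d, S) = Pow(Add(22, d), -1)
k = Rational(-1, 400) (k = Pow(-400, -1) = Rational(-1, 400) ≈ -0.0025000)
Mul(Add(-188, Function('R')(m, l)), k) = Mul(Add(-188, Pow(Add(22, -6), -1)), Rational(-1, 400)) = Mul(Add(-188, Pow(16, -1)), Rational(-1, 400)) = Mul(Add(-188, Rational(1, 16)), Rational(-1, 400)) = Mul(Rational(-3007, 16), Rational(-1, 400)) = Rational(3007, 6400)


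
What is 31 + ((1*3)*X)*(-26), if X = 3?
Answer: -203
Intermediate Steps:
31 + ((1*3)*X)*(-26) = 31 + ((1*3)*3)*(-26) = 31 + (3*3)*(-26) = 31 + 9*(-26) = 31 - 234 = -203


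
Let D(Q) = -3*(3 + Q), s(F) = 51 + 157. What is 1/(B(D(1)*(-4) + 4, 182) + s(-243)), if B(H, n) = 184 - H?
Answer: 1/340 ≈ 0.0029412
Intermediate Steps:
s(F) = 208
D(Q) = -9 - 3*Q
1/(B(D(1)*(-4) + 4, 182) + s(-243)) = 1/((184 - ((-9 - 3*1)*(-4) + 4)) + 208) = 1/((184 - ((-9 - 3)*(-4) + 4)) + 208) = 1/((184 - (-12*(-4) + 4)) + 208) = 1/((184 - (48 + 4)) + 208) = 1/((184 - 1*52) + 208) = 1/((184 - 52) + 208) = 1/(132 + 208) = 1/340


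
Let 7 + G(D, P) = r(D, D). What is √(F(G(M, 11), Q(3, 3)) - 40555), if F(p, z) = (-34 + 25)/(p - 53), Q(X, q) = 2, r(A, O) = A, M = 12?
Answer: I*√648877/4 ≈ 201.38*I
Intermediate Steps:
G(D, P) = -7 + D
F(p, z) = -9/(-53 + p)
√(F(G(M, 11), Q(3, 3)) - 40555) = √(-9/(-53 + (-7 + 12)) - 40555) = √(-9/(-53 + 5) - 40555) = √(-9/(-48) - 40555) = √(-9*(-1/48) - 40555) = √(3/16 - 40555) = √(-648877/16) = I*√648877/4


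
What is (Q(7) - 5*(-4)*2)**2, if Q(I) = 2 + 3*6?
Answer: 3600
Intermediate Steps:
Q(I) = 20 (Q(I) = 2 + 18 = 20)
(Q(7) - 5*(-4)*2)**2 = (20 - 5*(-4)*2)**2 = (20 + 20*2)**2 = (20 + 40)**2 = 60**2 = 3600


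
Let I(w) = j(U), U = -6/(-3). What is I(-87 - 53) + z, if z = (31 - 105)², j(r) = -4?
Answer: 5472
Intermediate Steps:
U = 2 (U = -6*(-⅓) = 2)
z = 5476 (z = (-74)² = 5476)
I(w) = -4
I(-87 - 53) + z = -4 + 5476 = 5472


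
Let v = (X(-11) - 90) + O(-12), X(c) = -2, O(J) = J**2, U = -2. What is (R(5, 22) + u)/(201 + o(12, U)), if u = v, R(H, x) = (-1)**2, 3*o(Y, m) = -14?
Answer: 159/589 ≈ 0.26995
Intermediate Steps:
o(Y, m) = -14/3 (o(Y, m) = (1/3)*(-14) = -14/3)
R(H, x) = 1
v = 52 (v = (-2 - 90) + (-12)**2 = -92 + 144 = 52)
u = 52
(R(5, 22) + u)/(201 + o(12, U)) = (1 + 52)/(201 - 14/3) = 53/(589/3) = 53*(3/589) = 159/589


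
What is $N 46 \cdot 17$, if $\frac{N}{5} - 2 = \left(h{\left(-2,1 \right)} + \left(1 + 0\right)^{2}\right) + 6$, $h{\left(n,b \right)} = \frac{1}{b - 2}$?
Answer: $31280$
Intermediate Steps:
$h{\left(n,b \right)} = \frac{1}{-2 + b}$
$N = 40$ ($N = 10 + 5 \left(\left(\frac{1}{-2 + 1} + \left(1 + 0\right)^{2}\right) + 6\right) = 10 + 5 \left(\left(\frac{1}{-1} + 1^{2}\right) + 6\right) = 10 + 5 \left(\left(-1 + 1\right) + 6\right) = 10 + 5 \left(0 + 6\right) = 10 + 5 \cdot 6 = 10 + 30 = 40$)
$N 46 \cdot 17 = 40 \cdot 46 \cdot 17 = 1840 \cdot 17 = 31280$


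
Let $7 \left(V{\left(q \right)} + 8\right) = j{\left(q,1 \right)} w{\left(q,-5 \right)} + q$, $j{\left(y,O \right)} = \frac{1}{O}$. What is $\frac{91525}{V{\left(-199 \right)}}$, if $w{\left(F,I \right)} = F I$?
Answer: $\frac{128135}{148} \approx 865.78$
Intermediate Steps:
$V{\left(q \right)} = -8 - \frac{4 q}{7}$ ($V{\left(q \right)} = -8 + \frac{\frac{q \left(-5\right)}{1} + q}{7} = -8 + \frac{1 \left(- 5 q\right) + q}{7} = -8 + \frac{- 5 q + q}{7} = -8 + \frac{\left(-4\right) q}{7} = -8 - \frac{4 q}{7}$)
$\frac{91525}{V{\left(-199 \right)}} = \frac{91525}{-8 - - \frac{796}{7}} = \frac{91525}{-8 + \frac{796}{7}} = \frac{91525}{\frac{740}{7}} = 91525 \cdot \frac{7}{740} = \frac{128135}{148}$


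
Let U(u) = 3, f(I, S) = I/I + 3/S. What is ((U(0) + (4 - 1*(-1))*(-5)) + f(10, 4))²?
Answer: 6561/16 ≈ 410.06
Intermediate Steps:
f(I, S) = 1 + 3/S
((U(0) + (4 - 1*(-1))*(-5)) + f(10, 4))² = ((3 + (4 - 1*(-1))*(-5)) + (3 + 4)/4)² = ((3 + (4 + 1)*(-5)) + (¼)*7)² = ((3 + 5*(-5)) + 7/4)² = ((3 - 25) + 7/4)² = (-22 + 7/4)² = (-81/4)² = 6561/16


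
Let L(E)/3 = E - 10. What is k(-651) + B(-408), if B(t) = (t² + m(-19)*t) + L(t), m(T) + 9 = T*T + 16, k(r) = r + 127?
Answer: 14542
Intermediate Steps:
k(r) = 127 + r
m(T) = 7 + T² (m(T) = -9 + (T*T + 16) = -9 + (T² + 16) = -9 + (16 + T²) = 7 + T²)
L(E) = -30 + 3*E (L(E) = 3*(E - 10) = 3*(-10 + E) = -30 + 3*E)
B(t) = -30 + t² + 371*t (B(t) = (t² + (7 + (-19)²)*t) + (-30 + 3*t) = (t² + (7 + 361)*t) + (-30 + 3*t) = (t² + 368*t) + (-30 + 3*t) = -30 + t² + 371*t)
k(-651) + B(-408) = (127 - 651) + (-30 + (-408)² + 371*(-408)) = -524 + (-30 + 166464 - 151368) = -524 + 15066 = 14542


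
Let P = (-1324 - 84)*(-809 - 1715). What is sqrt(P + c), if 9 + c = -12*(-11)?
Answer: sqrt(3553915) ≈ 1885.2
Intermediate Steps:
P = 3553792 (P = -1408*(-2524) = 3553792)
c = 123 (c = -9 - 12*(-11) = -9 + 132 = 123)
sqrt(P + c) = sqrt(3553792 + 123) = sqrt(3553915)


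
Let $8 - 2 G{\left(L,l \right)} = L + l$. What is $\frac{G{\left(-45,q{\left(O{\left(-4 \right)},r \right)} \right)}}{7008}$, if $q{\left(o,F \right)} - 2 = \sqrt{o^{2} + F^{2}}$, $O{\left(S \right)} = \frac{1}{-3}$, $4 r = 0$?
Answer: $\frac{19}{5256} \approx 0.0036149$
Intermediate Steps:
$r = 0$ ($r = \frac{1}{4} \cdot 0 = 0$)
$O{\left(S \right)} = - \frac{1}{3}$
$q{\left(o,F \right)} = 2 + \sqrt{F^{2} + o^{2}}$ ($q{\left(o,F \right)} = 2 + \sqrt{o^{2} + F^{2}} = 2 + \sqrt{F^{2} + o^{2}}$)
$G{\left(L,l \right)} = 4 - \frac{L}{2} - \frac{l}{2}$ ($G{\left(L,l \right)} = 4 - \frac{L + l}{2} = 4 - \left(\frac{L}{2} + \frac{l}{2}\right) = 4 - \frac{L}{2} - \frac{l}{2}$)
$\frac{G{\left(-45,q{\left(O{\left(-4 \right)},r \right)} \right)}}{7008} = \frac{4 - - \frac{45}{2} - \frac{2 + \sqrt{0^{2} + \left(- \frac{1}{3}\right)^{2}}}{2}}{7008} = \left(4 + \frac{45}{2} - \frac{2 + \sqrt{0 + \frac{1}{9}}}{2}\right) \frac{1}{7008} = \left(4 + \frac{45}{2} - \frac{2 + \sqrt{\frac{1}{9}}}{2}\right) \frac{1}{7008} = \left(4 + \frac{45}{2} - \frac{2 + \frac{1}{3}}{2}\right) \frac{1}{7008} = \left(4 + \frac{45}{2} - \frac{7}{6}\right) \frac{1}{7008} = \frac{76}{3} \cdot \frac{1}{7008} = \frac{19}{5256}$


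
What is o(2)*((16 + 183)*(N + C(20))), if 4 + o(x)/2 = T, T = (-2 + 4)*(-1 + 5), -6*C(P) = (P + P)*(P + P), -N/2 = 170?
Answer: -2897440/3 ≈ -9.6581e+5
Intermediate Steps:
N = -340 (N = -2*170 = -340)
C(P) = -2*P**2/3 (C(P) = -(P + P)*(P + P)/6 = -2*P*2*P/6 = -2*P**2/3)
T = 8 (T = 2*4 = 8)
o(x) = 8 (o(x) = -8 + 2*8 = -8 + 16 = 8)
o(2)*((16 + 183)*(N + C(20))) = 8*((16 + 183)*(-340 - 2/3*20**2)) = 8*(199*(-340 - 2/3*400)) = 8*(199*(-340 - 800/3)) = 8*(199*(-1820/3)) = 8*(-362180/3) = -2897440/3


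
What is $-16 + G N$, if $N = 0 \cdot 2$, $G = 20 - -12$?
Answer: $-16$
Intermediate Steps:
$G = 32$ ($G = 20 + 12 = 32$)
$N = 0$
$-16 + G N = -16 + 32 \cdot 0 = -16 + 0 = -16$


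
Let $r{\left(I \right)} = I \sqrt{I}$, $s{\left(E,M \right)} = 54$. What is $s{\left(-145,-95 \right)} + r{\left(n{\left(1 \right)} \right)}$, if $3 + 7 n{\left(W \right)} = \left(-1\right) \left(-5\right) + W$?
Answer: $54 + \frac{3 \sqrt{21}}{49} \approx 54.281$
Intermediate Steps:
$n{\left(W \right)} = \frac{2}{7} + \frac{W}{7}$ ($n{\left(W \right)} = - \frac{3}{7} + \frac{\left(-1\right) \left(-5\right) + W}{7} = - \frac{3}{7} + \frac{5 + W}{7} = - \frac{3}{7} + \left(\frac{5}{7} + \frac{W}{7}\right) = \frac{2}{7} + \frac{W}{7}$)
$r{\left(I \right)} = I^{\frac{3}{2}}$
$s{\left(-145,-95 \right)} + r{\left(n{\left(1 \right)} \right)} = 54 + \left(\frac{2}{7} + \frac{1}{7} \cdot 1\right)^{\frac{3}{2}} = 54 + \left(\frac{2}{7} + \frac{1}{7}\right)^{\frac{3}{2}} = 54 + \left(\frac{3}{7}\right)^{\frac{3}{2}} = 54 + \frac{3 \sqrt{21}}{49}$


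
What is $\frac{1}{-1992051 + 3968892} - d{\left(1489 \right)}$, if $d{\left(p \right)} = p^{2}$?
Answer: $- \frac{4382895694760}{1976841} \approx -2.2171 \cdot 10^{6}$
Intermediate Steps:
$\frac{1}{-1992051 + 3968892} - d{\left(1489 \right)} = \frac{1}{-1992051 + 3968892} - 1489^{2} = \frac{1}{1976841} - 2217121 = - \frac{4382895694760}{1976841}$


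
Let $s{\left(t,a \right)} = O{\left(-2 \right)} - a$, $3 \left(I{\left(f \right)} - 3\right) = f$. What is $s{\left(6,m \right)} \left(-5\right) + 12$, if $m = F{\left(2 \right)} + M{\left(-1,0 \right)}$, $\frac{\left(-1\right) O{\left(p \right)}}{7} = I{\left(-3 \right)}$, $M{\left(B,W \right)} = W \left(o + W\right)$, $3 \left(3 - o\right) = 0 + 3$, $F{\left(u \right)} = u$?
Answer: $92$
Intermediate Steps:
$I{\left(f \right)} = 3 + \frac{f}{3}$
$o = 2$ ($o = 3 - \frac{0 + 3}{3} = 3 - 1 = 2$)
$M{\left(B,W \right)} = W \left(2 + W\right)$
$O{\left(p \right)} = -14$ ($O{\left(p \right)} = - 7 \left(3 + \frac{1}{3} \left(-3\right)\right) = - 7 \left(3 - 1\right) = \left(-7\right) 2 = -14$)
$m = 2$ ($m = 2 + 0 \left(2 + 0\right) = 2 + 0 \cdot 2 = 2 + 0 = 2$)
$s{\left(t,a \right)} = -14 - a$
$s{\left(6,m \right)} \left(-5\right) + 12 = \left(-14 - 2\right) \left(-5\right) + 12 = \left(-16\right) \left(-5\right) + 12 = 80 + 12 = 92$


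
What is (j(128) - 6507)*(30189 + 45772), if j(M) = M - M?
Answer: -494278227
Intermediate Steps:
j(M) = 0
(j(128) - 6507)*(30189 + 45772) = (0 - 6507)*(30189 + 45772) = -6507*75961 = -494278227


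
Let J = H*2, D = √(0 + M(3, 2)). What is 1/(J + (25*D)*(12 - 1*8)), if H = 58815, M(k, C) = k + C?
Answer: 11763/1383676690 - √5/138367669 ≈ 8.4851e-6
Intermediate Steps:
M(k, C) = C + k
D = √5 (D = √(0 + (2 + 3)) = √(0 + 5) = √5 ≈ 2.2361)
J = 117630 (J = 58815*2 = 117630)
1/(J + (25*D)*(12 - 1*8)) = 1/(117630 + (25*√5)*(12 - 1*8)) = 1/(117630 + (25*√5)*(12 - 8)) = 1/(117630 + (25*√5)*4) = 1/(117630 + 100*√5)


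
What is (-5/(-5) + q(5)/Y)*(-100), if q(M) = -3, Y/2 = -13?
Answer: -1450/13 ≈ -111.54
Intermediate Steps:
Y = -26 (Y = 2*(-13) = -26)
(-5/(-5) + q(5)/Y)*(-100) = (-5/(-5) - 3/(-26))*(-100) = (-5*(-1/5) - 3*(-1/26))*(-100) = (1 + 3/26)*(-100) = (29/26)*(-100) = -1450/13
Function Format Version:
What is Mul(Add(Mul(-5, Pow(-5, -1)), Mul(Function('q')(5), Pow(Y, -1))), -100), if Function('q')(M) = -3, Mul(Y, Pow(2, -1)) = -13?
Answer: Rational(-1450, 13) ≈ -111.54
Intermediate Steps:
Y = -26 (Y = Mul(2, -13) = -26)
Mul(Add(Mul(-5, Pow(-5, -1)), Mul(Function('q')(5), Pow(Y, -1))), -100) = Mul(Add(Mul(-5, Pow(-5, -1)), Mul(-3, Pow(-26, -1))), -100) = Mul(Add(Mul(-5, Rational(-1, 5)), Mul(-3, Rational(-1, 26))), -100) = Mul(Add(1, Rational(3, 26)), -100) = Mul(Rational(29, 26), -100) = Rational(-1450, 13)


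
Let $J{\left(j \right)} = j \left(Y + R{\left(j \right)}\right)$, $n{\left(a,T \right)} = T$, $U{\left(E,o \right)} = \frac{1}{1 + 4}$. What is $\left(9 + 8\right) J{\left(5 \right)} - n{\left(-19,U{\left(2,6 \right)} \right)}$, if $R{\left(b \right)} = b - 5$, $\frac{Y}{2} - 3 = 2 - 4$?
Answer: $\frac{849}{5} \approx 169.8$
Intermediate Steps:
$U{\left(E,o \right)} = \frac{1}{5}$
$Y = 2$ ($Y = 6 + 2 \left(2 - 4\right) = 6 + 2 \left(-2\right) = 6 - 4 = 2$)
$R{\left(b \right)} = -5 + b$ ($R{\left(b \right)} = b - 5 = -5 + b$)
$J{\left(j \right)} = j \left(-3 + j\right)$ ($J{\left(j \right)} = j \left(2 + \left(-5 + j\right)\right) = j \left(-3 + j\right)$)
$\left(9 + 8\right) J{\left(5 \right)} - n{\left(-19,U{\left(2,6 \right)} \right)} = \left(9 + 8\right) 5 \left(-3 + 5\right) - \frac{1}{5} = 17 \cdot 5 \cdot 2 - \frac{1}{5} = 17 \cdot 10 - \frac{1}{5} = 170 - \frac{1}{5} = \frac{849}{5}$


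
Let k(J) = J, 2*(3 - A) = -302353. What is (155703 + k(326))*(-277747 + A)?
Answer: -39496400915/2 ≈ -1.9748e+10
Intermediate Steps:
A = 302359/2 (A = 3 - ½*(-302353) = 3 + 302353/2 = 302359/2 ≈ 1.5118e+5)
(155703 + k(326))*(-277747 + A) = (155703 + 326)*(-277747 + 302359/2) = 156029*(-253135/2) = -39496400915/2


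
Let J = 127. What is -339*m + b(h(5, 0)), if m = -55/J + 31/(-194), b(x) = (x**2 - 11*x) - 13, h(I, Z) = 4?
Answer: 3941615/24638 ≈ 159.98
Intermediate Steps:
b(x) = -13 + x**2 - 11*x
m = -14607/24638 (m = -55/127 + 31/(-194) = -55*1/127 + 31*(-1/194) = -55/127 - 31/194 = -14607/24638 ≈ -0.59286)
-339*m + b(h(5, 0)) = -339*(-14607/24638) + (-13 + 4**2 - 11*4) = 4951773/24638 + (-13 + 16 - 44) = 4951773/24638 - 41 = 3941615/24638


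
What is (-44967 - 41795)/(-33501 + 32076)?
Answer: 86762/1425 ≈ 60.886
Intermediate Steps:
(-44967 - 41795)/(-33501 + 32076) = -86762/(-1425) = -86762*(-1/1425) = 86762/1425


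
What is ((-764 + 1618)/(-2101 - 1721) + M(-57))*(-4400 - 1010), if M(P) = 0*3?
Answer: 330010/273 ≈ 1208.8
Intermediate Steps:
M(P) = 0
((-764 + 1618)/(-2101 - 1721) + M(-57))*(-4400 - 1010) = ((-764 + 1618)/(-2101 - 1721) + 0)*(-4400 - 1010) = (854/(-3822) + 0)*(-5410) = (854*(-1/3822) + 0)*(-5410) = (-61/273 + 0)*(-5410) = -61/273*(-5410) = 330010/273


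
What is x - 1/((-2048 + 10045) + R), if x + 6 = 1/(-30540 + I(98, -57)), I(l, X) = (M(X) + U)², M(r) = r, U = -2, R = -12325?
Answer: -702645381/117111352 ≈ -5.9998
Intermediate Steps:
I(l, X) = (-2 + X)² (I(l, X) = (X - 2)² = (-2 + X)²)
x = -162355/27059 (x = -6 + 1/(-30540 + (-2 - 57)²) = -6 + 1/(-30540 + (-59)²) = -6 + 1/(-30540 + 3481) = -6 + 1/(-27059) = -6 - 1/27059 = -162355/27059 ≈ -6.0000)
x - 1/((-2048 + 10045) + R) = -162355/27059 - 1/((-2048 + 10045) - 12325) = -162355/27059 - 1/(7997 - 12325) = -162355/27059 - 1/(-4328) = -162355/27059 - 1*(-1/4328) = -162355/27059 + 1/4328 = -702645381/117111352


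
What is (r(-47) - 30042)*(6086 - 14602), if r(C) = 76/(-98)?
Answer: 12536369536/49 ≈ 2.5584e+8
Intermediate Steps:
r(C) = -38/49 (r(C) = 76*(-1/98) = -38/49)
(r(-47) - 30042)*(6086 - 14602) = (-38/49 - 30042)*(6086 - 14602) = -1472096/49*(-8516) = 12536369536/49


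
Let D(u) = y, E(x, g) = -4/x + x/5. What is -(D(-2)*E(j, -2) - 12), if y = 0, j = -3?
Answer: 12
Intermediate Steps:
E(x, g) = -4/x + x/5 (E(x, g) = -4/x + x*(⅕) = -4/x + x/5)
D(u) = 0
-(D(-2)*E(j, -2) - 12) = -(0*(-4/(-3) + (⅕)*(-3)) - 12) = -(0*(-4*(-⅓) - ⅗) - 12) = -(0*(4/3 - ⅗) - 12) = -(0*(11/15) - 12) = -(0 - 12) = -1*(-12) = 12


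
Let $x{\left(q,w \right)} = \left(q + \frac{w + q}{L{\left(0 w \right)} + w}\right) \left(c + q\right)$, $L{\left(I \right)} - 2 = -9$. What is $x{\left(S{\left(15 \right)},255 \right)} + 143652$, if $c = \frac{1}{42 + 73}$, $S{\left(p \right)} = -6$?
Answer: $\frac{4097808711}{28520} \approx 1.4368 \cdot 10^{5}$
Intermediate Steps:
$L{\left(I \right)} = -7$ ($L{\left(I \right)} = 2 - 9 = -7$)
$c = \frac{1}{115} \approx 0.0086956$
$x{\left(q,w \right)} = \left(\frac{1}{115} + q\right) \left(q + \frac{q + w}{-7 + w}\right)$ ($x{\left(q,w \right)} = \left(q + \frac{w + q}{-7 + w}\right) \left(\frac{1}{115} + q\right) = \left(q + \frac{q + w}{-7 + w}\right) \left(\frac{1}{115} + q\right) = \left(\frac{1}{115} + q\right) \left(q + \frac{q + w}{-7 + w}\right)$)
$x{\left(S{\left(15 \right)},255 \right)} + 143652 = \frac{255 - 690 \left(-6\right)^{2} - -36 + 115 \cdot 255 \left(-6\right)^{2} + 116 \left(-6\right) 255}{115 \left(-7 + 255\right)} + 143652 = \frac{255 - 24840 + 36 + 115 \cdot 255 \cdot 36 - 177480}{115 \cdot 248} + 143652 = \frac{1}{115} \cdot \frac{1}{248} \left(255 - 24840 + 36 + 1055700 - 177480\right) + 143652 = \frac{1}{115} \cdot \frac{1}{248} \cdot 853671 + 143652 = \frac{853671}{28520} + 143652 = \frac{4097808711}{28520}$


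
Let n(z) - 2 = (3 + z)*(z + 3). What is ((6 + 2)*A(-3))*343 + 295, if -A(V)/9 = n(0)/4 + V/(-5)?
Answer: -412183/5 ≈ -82437.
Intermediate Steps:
n(z) = 2 + (3 + z)**2 (n(z) = 2 + (3 + z)*(z + 3) = 2 + (3 + z)*(3 + z) = 2 + (3 + z)**2)
A(V) = -99/4 + 9*V/5 (A(V) = -9*((2 + (3 + 0)**2)/4 + V/(-5)) = -9*((2 + 3**2)*(1/4) + V*(-1/5)) = -9*((2 + 9)*(1/4) - V/5) = -9*(11*(1/4) - V/5) = -9*(11/4 - V/5) = -99/4 + 9*V/5)
((6 + 2)*A(-3))*343 + 295 = ((6 + 2)*(-99/4 + (9/5)*(-3)))*343 + 295 = (8*(-99/4 - 27/5))*343 + 295 = (8*(-603/20))*343 + 295 = -1206/5*343 + 295 = -413658/5 + 295 = -412183/5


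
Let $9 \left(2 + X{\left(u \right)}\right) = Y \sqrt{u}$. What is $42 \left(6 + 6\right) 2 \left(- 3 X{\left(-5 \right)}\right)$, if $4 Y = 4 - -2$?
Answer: $6048 - 504 i \sqrt{5} \approx 6048.0 - 1127.0 i$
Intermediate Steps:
$Y = \frac{3}{2}$ ($Y = \frac{4 - -2}{4} = \frac{4 + 2}{4} = \frac{1}{4} \cdot 6 = \frac{3}{2} \approx 1.5$)
$X{\left(u \right)} = -2 + \frac{\sqrt{u}}{6}$ ($X{\left(u \right)} = -2 + \frac{\frac{3}{2} \sqrt{u}}{9} = -2 + \frac{\sqrt{u}}{6}$)
$42 \left(6 + 6\right) 2 \left(- 3 X{\left(-5 \right)}\right) = 42 \left(6 + 6\right) 2 \left(- 3 \left(-2 + \frac{\sqrt{-5}}{6}\right)\right) = 42 \cdot 12 \cdot 2 \left(- 3 \left(-2 + \frac{i \sqrt{5}}{6}\right)\right) = 42 \cdot 24 \left(- 3 \left(-2 + \frac{i \sqrt{5}}{6}\right)\right) = 1008 \left(6 - \frac{i \sqrt{5}}{2}\right) = 6048 - 504 i \sqrt{5}$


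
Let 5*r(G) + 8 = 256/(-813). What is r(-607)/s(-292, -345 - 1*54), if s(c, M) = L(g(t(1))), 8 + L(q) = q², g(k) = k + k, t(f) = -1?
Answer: 338/813 ≈ 0.41574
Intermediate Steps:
r(G) = -1352/813 (r(G) = -8/5 + (256/(-813))/5 = -8/5 + (256*(-1/813))/5 = -8/5 + (⅕)*(-256/813) = -8/5 - 256/4065 = -1352/813)
g(k) = 2*k
L(q) = -8 + q²
s(c, M) = -4 (s(c, M) = -8 + (2*(-1))² = -8 + (-2)² = -8 + 4 = -4)
r(-607)/s(-292, -345 - 1*54) = -1352/813/(-4) = -1352/813*(-¼) = 338/813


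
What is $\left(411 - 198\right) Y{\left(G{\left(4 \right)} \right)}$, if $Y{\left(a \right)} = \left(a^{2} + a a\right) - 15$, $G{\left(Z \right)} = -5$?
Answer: $7455$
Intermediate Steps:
$Y{\left(a \right)} = -15 + 2 a^{2}$ ($Y{\left(a \right)} = \left(a^{2} + a^{2}\right) - 15 = 2 a^{2} - 15 = -15 + 2 a^{2}$)
$\left(411 - 198\right) Y{\left(G{\left(4 \right)} \right)} = \left(411 - 198\right) \left(-15 + 2 \left(-5\right)^{2}\right) = 213 \left(-15 + 2 \cdot 25\right) = 213 \left(-15 + 50\right) = 213 \cdot 35 = 7455$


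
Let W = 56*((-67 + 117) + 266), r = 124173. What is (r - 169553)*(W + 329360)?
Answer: -15749401280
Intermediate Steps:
W = 17696 (W = 56*(50 + 266) = 56*316 = 17696)
(r - 169553)*(W + 329360) = (124173 - 169553)*(17696 + 329360) = -45380*347056 = -15749401280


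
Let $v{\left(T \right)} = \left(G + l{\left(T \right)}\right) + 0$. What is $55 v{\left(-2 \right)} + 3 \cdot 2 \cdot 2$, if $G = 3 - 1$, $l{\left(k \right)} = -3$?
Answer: $-43$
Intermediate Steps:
$G = 2$
$v{\left(T \right)} = -1$ ($v{\left(T \right)} = \left(2 - 3\right) + 0 = -1 + 0 = -1$)
$55 v{\left(-2 \right)} + 3 \cdot 2 \cdot 2 = 55 \left(-1\right) + 3 \cdot 2 \cdot 2 = -55 + 6 \cdot 2 = -55 + 12 = -43$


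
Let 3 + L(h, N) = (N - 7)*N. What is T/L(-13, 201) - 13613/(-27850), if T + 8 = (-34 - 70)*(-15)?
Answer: 574007683/1085899350 ≈ 0.52860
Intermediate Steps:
T = 1552 (T = -8 + (-34 - 70)*(-15) = -8 - 104*(-15) = -8 + 1560 = 1552)
L(h, N) = -3 + N*(-7 + N) (L(h, N) = -3 + (N - 7)*N = -3 + (-7 + N)*N = -3 + N*(-7 + N))
T/L(-13, 201) - 13613/(-27850) = 1552/(-3 + 201² - 7*201) - 13613/(-27850) = 1552/(-3 + 40401 - 1407) - 13613*(-1/27850) = 1552/38991 + 13613/27850 = 574007683/1085899350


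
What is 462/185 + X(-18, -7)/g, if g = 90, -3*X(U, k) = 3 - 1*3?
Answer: 462/185 ≈ 2.4973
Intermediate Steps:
X(U, k) = 0 (X(U, k) = -(3 - 1*3)/3 = -(3 - 3)/3 = -⅓*0 = 0)
462/185 + X(-18, -7)/g = 462/185 + 0/90 = 462*(1/185) + 0*(1/90) = 462/185 + 0 = 462/185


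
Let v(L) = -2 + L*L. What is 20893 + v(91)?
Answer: 29172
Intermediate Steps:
v(L) = -2 + L²
20893 + v(91) = 20893 + (-2 + 91²) = 20893 + (-2 + 8281) = 20893 + 8279 = 29172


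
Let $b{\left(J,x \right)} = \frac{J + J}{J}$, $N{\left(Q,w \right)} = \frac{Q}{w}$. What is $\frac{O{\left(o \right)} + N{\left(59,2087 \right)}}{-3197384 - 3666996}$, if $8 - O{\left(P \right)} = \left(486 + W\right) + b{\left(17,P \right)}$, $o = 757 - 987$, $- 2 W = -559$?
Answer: $\frac{634007}{5730384424} \approx 0.00011064$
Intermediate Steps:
$W = \frac{559}{2}$ ($W = \left(- \frac{1}{2}\right) \left(-559\right) = \frac{559}{2} \approx 279.5$)
$b{\left(J,x \right)} = 2$ ($b{\left(J,x \right)} = \frac{2 J}{J} = 2$)
$o = -230$ ($o = 757 - 987 = -230$)
$O{\left(P \right)} = - \frac{1519}{2}$ ($O{\left(P \right)} = 8 - \left(\left(486 + \frac{559}{2}\right) + 2\right) = 8 - \left(\frac{1531}{2} + 2\right) = 8 - \frac{1535}{2} = - \frac{1519}{2}$)
$\frac{O{\left(o \right)} + N{\left(59,2087 \right)}}{-3197384 - 3666996} = \frac{- \frac{1519}{2} + \frac{59}{2087}}{-3197384 - 3666996} = \frac{- \frac{1519}{2} + 59 \cdot \frac{1}{2087}}{-6864380} = \left(- \frac{1519}{2} + \frac{59}{2087}\right) \left(- \frac{1}{6864380}\right) = \left(- \frac{3170035}{4174}\right) \left(- \frac{1}{6864380}\right) = \frac{634007}{5730384424}$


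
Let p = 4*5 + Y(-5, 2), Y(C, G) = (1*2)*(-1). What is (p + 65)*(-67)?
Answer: -5561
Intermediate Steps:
Y(C, G) = -2 (Y(C, G) = 2*(-1) = -2)
p = 18 (p = 4*5 - 2 = 20 - 2 = 18)
(p + 65)*(-67) = (18 + 65)*(-67) = 83*(-67) = -5561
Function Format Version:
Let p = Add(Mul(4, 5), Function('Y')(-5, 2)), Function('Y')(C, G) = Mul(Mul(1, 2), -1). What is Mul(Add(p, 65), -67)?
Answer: -5561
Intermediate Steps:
Function('Y')(C, G) = -2 (Function('Y')(C, G) = Mul(2, -1) = -2)
p = 18 (p = Add(Mul(4, 5), -2) = Add(20, -2) = 18)
Mul(Add(p, 65), -67) = Mul(Add(18, 65), -67) = Mul(83, -67) = -5561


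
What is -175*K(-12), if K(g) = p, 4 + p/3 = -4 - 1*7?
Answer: 7875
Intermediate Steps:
p = -45 (p = -12 + 3*(-4 - 1*7) = -12 + 3*(-4 - 7) = -12 + 3*(-11) = -12 - 33 = -45)
K(g) = -45
-175*K(-12) = -175*(-45) = 7875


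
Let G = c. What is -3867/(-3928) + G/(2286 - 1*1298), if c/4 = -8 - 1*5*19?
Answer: 550565/970216 ≈ 0.56747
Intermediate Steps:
c = -412 (c = 4*(-8 - 1*5*19) = 4*(-8 - 5*19) = 4*(-8 - 95) = 4*(-103) = -412)
G = -412
-3867/(-3928) + G/(2286 - 1*1298) = -3867/(-3928) - 412/(2286 - 1*1298) = -3867*(-1/3928) - 412/(2286 - 1298) = 3867/3928 - 412/988 = 3867/3928 - 412*1/988 = 3867/3928 - 103/247 = 550565/970216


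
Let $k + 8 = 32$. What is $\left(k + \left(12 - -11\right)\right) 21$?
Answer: $987$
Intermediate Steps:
$k = 24$ ($k = -8 + 32 = 24$)
$\left(k + \left(12 - -11\right)\right) 21 = \left(24 + \left(12 - -11\right)\right) 21 = \left(24 + \left(12 + 11\right)\right) 21 = \left(24 + 23\right) 21 = 47 \cdot 21 = 987$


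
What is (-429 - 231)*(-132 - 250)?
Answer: 252120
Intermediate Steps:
(-429 - 231)*(-132 - 250) = -660*(-382) = 252120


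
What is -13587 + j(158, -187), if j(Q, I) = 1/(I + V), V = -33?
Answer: -2989141/220 ≈ -13587.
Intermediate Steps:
j(Q, I) = 1/(-33 + I) (j(Q, I) = 1/(I - 33) = 1/(-33 + I))
-13587 + j(158, -187) = -13587 + 1/(-33 - 187) = -13587 + 1/(-220) = -13587 - 1/220 = -2989141/220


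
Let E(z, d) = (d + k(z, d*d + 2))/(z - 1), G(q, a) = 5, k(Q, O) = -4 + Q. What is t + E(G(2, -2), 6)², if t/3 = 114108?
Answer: 5477233/16 ≈ 3.4233e+5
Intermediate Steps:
t = 342324 (t = 3*114108 = 342324)
E(z, d) = (-4 + d + z)/(-1 + z) (E(z, d) = (d + (-4 + z))/(z - 1) = (-4 + d + z)/(-1 + z))
t + E(G(2, -2), 6)² = 342324 + ((-4 + 6 + 5)/(-1 + 5))² = 342324 + (7/4)² = 342324 + 49/16 = 5477233/16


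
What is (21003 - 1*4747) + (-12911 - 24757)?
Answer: -21412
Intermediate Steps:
(21003 - 1*4747) + (-12911 - 24757) = (21003 - 4747) - 37668 = 16256 - 37668 = -21412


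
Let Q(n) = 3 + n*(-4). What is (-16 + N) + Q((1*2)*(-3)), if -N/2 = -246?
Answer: 503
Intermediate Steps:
N = 492 (N = -2*(-246) = 492)
Q(n) = 3 - 4*n
(-16 + N) + Q((1*2)*(-3)) = (-16 + 492) + (3 - 4*1*2*(-3)) = 476 + (3 - 8*(-3)) = 476 + (3 - 4*(-6)) = 476 + (3 + 24) = 476 + 27 = 503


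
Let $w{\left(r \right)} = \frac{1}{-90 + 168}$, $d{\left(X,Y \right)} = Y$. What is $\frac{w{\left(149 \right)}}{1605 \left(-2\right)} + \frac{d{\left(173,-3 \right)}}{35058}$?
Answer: $- \frac{131033}{1462970340} \approx -8.9566 \cdot 10^{-5}$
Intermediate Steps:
$w{\left(r \right)} = \frac{1}{78}$
$\frac{w{\left(149 \right)}}{1605 \left(-2\right)} + \frac{d{\left(173,-3 \right)}}{35058} = \frac{1}{78 \cdot 1605 \left(-2\right)} - \frac{3}{35058} = \frac{1}{78 \left(-3210\right)} - \frac{1}{11686} = \frac{1}{78} \left(- \frac{1}{3210}\right) - \frac{1}{11686} = - \frac{1}{250380} - \frac{1}{11686} = - \frac{131033}{1462970340}$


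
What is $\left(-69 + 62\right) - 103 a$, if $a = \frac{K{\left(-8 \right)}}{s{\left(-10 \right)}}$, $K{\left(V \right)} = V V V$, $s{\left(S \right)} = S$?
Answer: $- \frac{26403}{5} \approx -5280.6$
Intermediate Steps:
$K{\left(V \right)} = V^{3}$ ($K{\left(V \right)} = V^{2} V = V^{3}$)
$a = \frac{256}{5}$ ($a = \frac{\left(-8\right)^{3}}{-10} = \left(-512\right) \left(- \frac{1}{10}\right) = \frac{256}{5} \approx 51.2$)
$\left(-69 + 62\right) - 103 a = \left(-69 + 62\right) - \frac{26368}{5} = -7 - \frac{26368}{5} = - \frac{26403}{5}$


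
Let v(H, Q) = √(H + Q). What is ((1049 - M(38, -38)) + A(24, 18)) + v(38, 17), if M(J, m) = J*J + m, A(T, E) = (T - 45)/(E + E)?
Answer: -4291/12 + √55 ≈ -350.17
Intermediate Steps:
A(T, E) = (-45 + T)/(2*E) (A(T, E) = (-45 + T)/((2*E)) = (-45 + T)*(1/(2*E)) = (-45 + T)/(2*E))
M(J, m) = m + J² (M(J, m) = J² + m = m + J²)
((1049 - M(38, -38)) + A(24, 18)) + v(38, 17) = ((1049 - (-38 + 38²)) + (½)*(-45 + 24)/18) + √(38 + 17) = ((1049 - (-38 + 1444)) + (½)*(1/18)*(-21)) + √55 = ((1049 - 1*1406) - 7/12) + √55 = ((1049 - 1406) - 7/12) + √55 = (-357 - 7/12) + √55 = -4291/12 + √55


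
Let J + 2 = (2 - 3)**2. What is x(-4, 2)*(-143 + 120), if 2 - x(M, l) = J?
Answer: -69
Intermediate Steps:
J = -1 (J = -2 + (2 - 3)**2 = -2 + (-1)**2 = -2 + 1 = -1)
x(M, l) = 3 (x(M, l) = 2 - 1*(-1) = 2 + 1 = 3)
x(-4, 2)*(-143 + 120) = 3*(-143 + 120) = 3*(-23) = -69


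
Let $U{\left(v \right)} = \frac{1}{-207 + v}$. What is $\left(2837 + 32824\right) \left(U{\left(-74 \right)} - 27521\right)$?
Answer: $- \frac{275780848722}{281} \approx -9.8143 \cdot 10^{8}$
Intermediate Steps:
$\left(2837 + 32824\right) \left(U{\left(-74 \right)} - 27521\right) = \left(2837 + 32824\right) \left(\frac{1}{-207 - 74} - 27521\right) = 35661 \left(\frac{1}{-281} - 27521\right) = 35661 \left(- \frac{1}{281} - 27521\right) = 35661 \left(- \frac{7733402}{281}\right) = - \frac{275780848722}{281}$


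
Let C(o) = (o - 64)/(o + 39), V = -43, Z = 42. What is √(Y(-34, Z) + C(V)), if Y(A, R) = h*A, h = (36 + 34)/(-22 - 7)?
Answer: √366067/58 ≈ 10.432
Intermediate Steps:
h = -70/29 (h = 70/(-29) = 70*(-1/29) = -70/29 ≈ -2.4138)
C(o) = (-64 + o)/(39 + o)
Y(A, R) = -70*A/29
√(Y(-34, Z) + C(V)) = √(-70/29*(-34) + (-64 - 43)/(39 - 43)) = √(2380/29 - 107/(-4)) = √(2380/29 - ¼*(-107)) = √(2380/29 + 107/4) = √(12623/116) = √366067/58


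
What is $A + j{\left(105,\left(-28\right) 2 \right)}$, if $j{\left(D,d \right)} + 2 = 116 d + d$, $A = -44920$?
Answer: $-51474$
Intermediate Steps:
$j{\left(D,d \right)} = -2 + 117 d$ ($j{\left(D,d \right)} = -2 + \left(116 d + d\right) = -2 + 117 d$)
$A + j{\left(105,\left(-28\right) 2 \right)} = -44920 + \left(-2 + 117 \left(\left(-28\right) 2\right)\right) = -44920 + \left(-2 + 117 \left(-56\right)\right) = -44920 - 6554 = -51474$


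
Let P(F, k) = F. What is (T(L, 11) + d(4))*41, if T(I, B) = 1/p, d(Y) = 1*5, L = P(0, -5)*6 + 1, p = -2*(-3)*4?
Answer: 4961/24 ≈ 206.71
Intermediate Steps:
p = 24 (p = 6*4 = 24)
L = 1 (L = 0*6 + 1 = 0 + 1 = 1)
d(Y) = 5
T(I, B) = 1/24
(T(L, 11) + d(4))*41 = (1/24 + 5)*41 = (121/24)*41 = 4961/24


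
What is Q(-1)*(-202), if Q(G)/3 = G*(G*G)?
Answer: 606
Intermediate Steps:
Q(G) = 3*G³ (Q(G) = 3*(G*(G*G)) = 3*(G*G²) = 3*G³)
Q(-1)*(-202) = (3*(-1)³)*(-202) = (3*(-1))*(-202) = -3*(-202) = 606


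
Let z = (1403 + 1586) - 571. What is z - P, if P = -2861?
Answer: 5279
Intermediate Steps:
z = 2418 (z = 2989 - 571 = 2418)
z - P = 2418 - 1*(-2861) = 2418 + 2861 = 5279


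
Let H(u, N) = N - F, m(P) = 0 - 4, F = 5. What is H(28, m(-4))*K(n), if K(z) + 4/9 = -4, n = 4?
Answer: 40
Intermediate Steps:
m(P) = -4
H(u, N) = -5 + N (H(u, N) = N - 1*5 = N - 5 = -5 + N)
K(z) = -40/9 (K(z) = -4/9 - 4 = -40/9)
H(28, m(-4))*K(n) = (-5 - 4)*(-40/9) = -9*(-40/9) = 40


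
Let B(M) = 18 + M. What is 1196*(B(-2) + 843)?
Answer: 1027364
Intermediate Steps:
1196*(B(-2) + 843) = 1196*((18 - 2) + 843) = 1196*(16 + 843) = 1196*859 = 1027364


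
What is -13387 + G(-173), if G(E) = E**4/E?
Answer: -5191104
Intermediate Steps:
G(E) = E**3
-13387 + G(-173) = -13387 + (-173)**3 = -13387 - 5177717 = -5191104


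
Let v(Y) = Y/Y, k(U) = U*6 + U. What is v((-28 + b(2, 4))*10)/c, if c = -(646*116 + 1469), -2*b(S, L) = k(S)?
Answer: -1/76405 ≈ -1.3088e-5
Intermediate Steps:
k(U) = 7*U (k(U) = 6*U + U = 7*U)
b(S, L) = -7*S/2
v(Y) = 1
c = -76405 (c = -(74936 + 1469) = -1*76405 = -76405)
v((-28 + b(2, 4))*10)/c = 1/(-76405) = 1*(-1/76405) = -1/76405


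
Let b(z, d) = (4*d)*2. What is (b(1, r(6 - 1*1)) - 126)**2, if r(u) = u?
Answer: 7396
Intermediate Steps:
b(z, d) = 8*d
(b(1, r(6 - 1*1)) - 126)**2 = (8*(6 - 1*1) - 126)**2 = (8*(6 - 1) - 126)**2 = (8*5 - 126)**2 = (40 - 126)**2 = (-86)**2 = 7396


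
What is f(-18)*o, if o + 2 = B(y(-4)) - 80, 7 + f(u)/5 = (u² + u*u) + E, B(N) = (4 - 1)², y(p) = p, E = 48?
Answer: -251485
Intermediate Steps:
B(N) = 9 (B(N) = 3² = 9)
f(u) = 205 + 10*u² (f(u) = -35 + 5*((u² + u*u) + 48) = -35 + 5*((u² + u²) + 48) = -35 + 5*(2*u² + 48) = -35 + 5*(48 + 2*u²) = -35 + (240 + 10*u²) = 205 + 10*u²)
o = -73 (o = -2 + (9 - 80) = -2 - 71 = -73)
f(-18)*o = (205 + 10*(-18)²)*(-73) = (205 + 10*324)*(-73) = (205 + 3240)*(-73) = 3445*(-73) = -251485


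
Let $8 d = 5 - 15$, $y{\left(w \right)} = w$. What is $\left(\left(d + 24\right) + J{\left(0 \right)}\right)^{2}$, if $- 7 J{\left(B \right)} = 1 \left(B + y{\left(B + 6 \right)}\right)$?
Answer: $\frac{375769}{784} \approx 479.3$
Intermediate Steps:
$d = - \frac{5}{4}$ ($d = \frac{5 - 15}{8} = \frac{1}{8} \left(-10\right) = - \frac{5}{4} \approx -1.25$)
$J{\left(B \right)} = - \frac{6}{7} - \frac{2 B}{7}$ ($J{\left(B \right)} = - \frac{1 \left(B + \left(B + 6\right)\right)}{7} = - \frac{1 \left(B + \left(6 + B\right)\right)}{7} = - \frac{1 \left(6 + 2 B\right)}{7} = - \frac{6 + 2 B}{7} = - \frac{6}{7} - \frac{2 B}{7}$)
$\left(\left(d + 24\right) + J{\left(0 \right)}\right)^{2} = \left(\left(- \frac{5}{4} + 24\right) - \frac{6}{7}\right)^{2} = \left(\frac{91}{4} + \left(- \frac{6}{7} + 0\right)\right)^{2} = \left(\frac{91}{4} - \frac{6}{7}\right)^{2} = \left(\frac{613}{28}\right)^{2} = \frac{375769}{784}$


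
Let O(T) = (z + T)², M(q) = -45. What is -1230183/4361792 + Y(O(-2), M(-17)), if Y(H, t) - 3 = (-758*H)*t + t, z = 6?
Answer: 2380307176473/4361792 ≈ 5.4572e+5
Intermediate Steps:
O(T) = (6 + T)²
Y(H, t) = 3 + t - 758*H*t (Y(H, t) = 3 + ((-758*H)*t + t) = 3 + (-758*H*t + t) = 3 + (t - 758*H*t) = 3 + t - 758*H*t)
-1230183/4361792 + Y(O(-2), M(-17)) = -1230183/4361792 + (3 - 45 - 758*(6 - 2)²*(-45)) = -1230183*1/4361792 + (3 - 45 - 758*4²*(-45)) = -1230183/4361792 + (3 - 45 - 758*16*(-45)) = -1230183/4361792 + (3 - 45 + 545760) = -1230183/4361792 + 545718 = 2380307176473/4361792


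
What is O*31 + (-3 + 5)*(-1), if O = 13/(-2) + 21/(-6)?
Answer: -312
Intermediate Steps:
O = -10 (O = 13*(-1/2) + 21*(-1/6) = -13/2 - 7/2 = -10)
O*31 + (-3 + 5)*(-1) = -10*31 + (-3 + 5)*(-1) = -310 + 2*(-1) = -310 - 2 = -312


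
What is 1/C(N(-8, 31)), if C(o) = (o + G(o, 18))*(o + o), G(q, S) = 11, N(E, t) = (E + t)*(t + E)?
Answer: 1/571320 ≈ 1.7503e-6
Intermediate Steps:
N(E, t) = (E + t)² (N(E, t) = (E + t)*(E + t) = (E + t)²)
C(o) = 2*o*(11 + o) (C(o) = (o + 11)*(o + o) = (11 + o)*(2*o) = 2*o*(11 + o))
1/C(N(-8, 31)) = 1/(2*(-8 + 31)²*(11 + (-8 + 31)²)) = 1/(2*23²*(11 + 23²)) = 1/(2*529*(11 + 529)) = 1/(2*529*540) = 1/571320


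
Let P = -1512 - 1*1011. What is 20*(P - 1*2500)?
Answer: -100460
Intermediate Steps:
P = -2523 (P = -1512 - 1011 = -2523)
20*(P - 1*2500) = 20*(-2523 - 1*2500) = 20*(-2523 - 2500) = 20*(-5023) = -100460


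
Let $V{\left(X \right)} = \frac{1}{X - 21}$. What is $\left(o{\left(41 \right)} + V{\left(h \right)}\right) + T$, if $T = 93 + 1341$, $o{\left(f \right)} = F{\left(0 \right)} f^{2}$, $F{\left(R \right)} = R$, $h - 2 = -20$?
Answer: $\frac{55925}{39} \approx 1434.0$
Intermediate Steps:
$h = -18$ ($h = 2 - 20 = -18$)
$o{\left(f \right)} = 0$ ($o{\left(f \right)} = 0 f^{2} = 0$)
$T = 1434$
$V{\left(X \right)} = \frac{1}{-21 + X}$
$\left(o{\left(41 \right)} + V{\left(h \right)}\right) + T = \left(0 + \frac{1}{-21 - 18}\right) + 1434 = \left(0 + \frac{1}{-39}\right) + 1434 = \left(0 - \frac{1}{39}\right) + 1434 = - \frac{1}{39} + 1434 = \frac{55925}{39}$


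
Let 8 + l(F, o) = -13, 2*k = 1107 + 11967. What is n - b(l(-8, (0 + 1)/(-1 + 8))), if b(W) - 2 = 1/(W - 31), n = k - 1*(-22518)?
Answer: 1510757/52 ≈ 29053.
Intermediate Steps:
k = 6537 (k = (1107 + 11967)/2 = (1/2)*13074 = 6537)
l(F, o) = -21 (l(F, o) = -8 - 13 = -21)
n = 29055 (n = 6537 - 1*(-22518) = 6537 + 22518 = 29055)
b(W) = 2 + 1/(-31 + W) (b(W) = 2 + 1/(W - 31) = 2 + 1/(-31 + W))
n - b(l(-8, (0 + 1)/(-1 + 8))) = 29055 - (-61 + 2*(-21))/(-31 - 21) = 29055 - (-61 - 42)/(-52) = 29055 - (-1)*(-103)/52 = 29055 - 1*103/52 = 29055 - 103/52 = 1510757/52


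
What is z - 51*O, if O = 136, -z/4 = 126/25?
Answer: -173904/25 ≈ -6956.2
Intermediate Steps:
z = -504/25 ≈ -20.160
z - 51*O = -504/25 - 51*136 = -504/25 - 6936 = -173904/25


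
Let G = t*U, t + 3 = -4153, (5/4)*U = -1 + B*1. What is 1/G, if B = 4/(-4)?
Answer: 5/33248 ≈ 0.00015039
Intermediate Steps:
B = -1 (B = 4*(-¼) = -1)
U = -8/5 (U = 4*(-1 - 1*1)/5 = 4*(-1 - 1)/5 = (⅘)*(-2) = -8/5 ≈ -1.6000)
t = -4156 (t = -3 - 4153 = -4156)
G = 33248/5 (G = -4156*(-8/5) = 33248/5 ≈ 6649.6)
1/G = 1/(33248/5) = 5/33248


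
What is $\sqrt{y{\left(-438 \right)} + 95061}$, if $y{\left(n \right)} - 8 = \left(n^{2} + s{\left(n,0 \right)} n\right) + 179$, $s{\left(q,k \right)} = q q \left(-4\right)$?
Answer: $2 \sqrt{84099445} \approx 18341.0$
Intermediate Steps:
$s{\left(q,k \right)} = - 4 q^{2}$ ($s{\left(q,k \right)} = q^{2} \left(-4\right) = - 4 q^{2}$)
$y{\left(n \right)} = 187 + n^{2} - 4 n^{3}$ ($y{\left(n \right)} = 8 + \left(\left(n^{2} + - 4 n^{2} n\right) + 179\right) = 8 - \left(-179 - n^{2} + 4 n^{3}\right) = 8 + \left(179 + n^{2} - 4 n^{3}\right) = 187 + n^{2} - 4 n^{3}$)
$\sqrt{y{\left(-438 \right)} + 95061} = \sqrt{\left(187 + \left(-438\right)^{2} - 4 \left(-438\right)^{3}\right) + 95061} = \sqrt{\left(187 + 191844 - -336110688\right) + 95061} = \sqrt{\left(187 + 191844 + 336110688\right) + 95061} = \sqrt{336302719 + 95061} = \sqrt{336397780} = 2 \sqrt{84099445}$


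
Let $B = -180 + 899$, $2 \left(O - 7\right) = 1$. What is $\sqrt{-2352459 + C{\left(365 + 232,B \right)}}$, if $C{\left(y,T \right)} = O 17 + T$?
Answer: $\frac{5 i \sqrt{376258}}{2} \approx 1533.5 i$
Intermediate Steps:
$O = \frac{15}{2}$ ($O = 7 + \frac{1}{2} \cdot 1 = 7 + \frac{1}{2} = \frac{15}{2} \approx 7.5$)
$B = 719$
$C{\left(y,T \right)} = \frac{255}{2} + T$ ($C{\left(y,T \right)} = \frac{15}{2} \cdot 17 + T = \frac{255}{2} + T$)
$\sqrt{-2352459 + C{\left(365 + 232,B \right)}} = \sqrt{-2352459 + \left(\frac{255}{2} + 719\right)} = \sqrt{-2352459 + \frac{1693}{2}} = \sqrt{- \frac{4703225}{2}} = \frac{5 i \sqrt{376258}}{2}$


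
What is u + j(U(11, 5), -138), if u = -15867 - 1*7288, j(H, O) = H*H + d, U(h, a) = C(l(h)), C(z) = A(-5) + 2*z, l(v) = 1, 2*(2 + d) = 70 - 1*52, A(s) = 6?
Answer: -23084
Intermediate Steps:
d = 7 (d = -2 + (70 - 1*52)/2 = -2 + (70 - 52)/2 = -2 + (½)*18 = -2 + 9 = 7)
C(z) = 6 + 2*z
U(h, a) = 8 (U(h, a) = 6 + 2*1 = 6 + 2 = 8)
j(H, O) = 7 + H² (j(H, O) = H*H + 7 = H² + 7 = 7 + H²)
u = -23155 (u = -15867 - 7288 = -23155)
u + j(U(11, 5), -138) = -23155 + (7 + 8²) = -23155 + (7 + 64) = -23155 + 71 = -23084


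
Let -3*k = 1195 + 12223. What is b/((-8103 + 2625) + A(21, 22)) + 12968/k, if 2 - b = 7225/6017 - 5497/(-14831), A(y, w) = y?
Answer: -9472844871209098/3267098227692651 ≈ -2.8995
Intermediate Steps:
k = -13418/3 (k = -(1195 + 12223)/3 = -⅓*13418 = -13418/3 ≈ -4472.7)
b = 38246830/89238127 (b = 2 - (7225/6017 - 5497/(-14831)) = 2 - (7225*(1/6017) - 5497*(-1/14831)) = 2 - (7225/6017 + 5497/14831) = 2 - 1*140229424/89238127 = 2 - 140229424/89238127 = 38246830/89238127 ≈ 0.42859)
b/((-8103 + 2625) + A(21, 22)) + 12968/k = 38246830/(89238127*((-8103 + 2625) + 21)) + 12968/(-13418/3) = 38246830/(89238127*(-5478 + 21)) + 12968*(-3/13418) = (38246830/89238127)/(-5457) - 19452/6709 = (38246830/89238127)*(-1/5457) - 19452/6709 = -38246830/486972459039 - 19452/6709 = -9472844871209098/3267098227692651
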